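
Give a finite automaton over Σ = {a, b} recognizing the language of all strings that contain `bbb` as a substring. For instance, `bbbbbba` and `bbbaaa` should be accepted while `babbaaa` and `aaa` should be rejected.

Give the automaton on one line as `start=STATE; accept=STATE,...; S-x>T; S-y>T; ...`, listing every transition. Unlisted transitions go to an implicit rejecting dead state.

Track how much of `bbb` has been matched so far: state q0 is no progress, q3 is the absorbing accept state reached once `bbb` has occurred. Intermediate states record partial matches; on a mismatch, fall back to the longest reusable overlap.
4 states suffice.
        a   b  
>  q0   q0  q1 
   q1   q0  q2 
   q2   q0  q3 
 * q3   q3  q3 
(> = start, * = accepting)

start=q0; accept=q3; q0-a>q0; q0-b>q1; q1-a>q0; q1-b>q2; q2-a>q0; q2-b>q3; q3-a>q3; q3-b>q3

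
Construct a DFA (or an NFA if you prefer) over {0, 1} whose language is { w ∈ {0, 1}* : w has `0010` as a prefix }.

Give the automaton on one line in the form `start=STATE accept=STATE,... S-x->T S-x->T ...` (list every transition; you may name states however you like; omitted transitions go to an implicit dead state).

Walk along `0010` while the input agrees: from A take `0` to B, and so on. Any deviation drops to the rejecting sink F. Once E is reached the prefix is confirmed and every continuation is accepted.
6 states suffice.
       0  1 
>  A   B  F 
   B   C  F 
   C   F  D 
   D   E  F 
 * E   E  E 
   F   F  F 
(> = start, * = accepting)

start=A accept=E A-0->B A-1->F B-0->C B-1->F C-0->F C-1->D D-0->E D-1->F E-0->E E-1->E F-0->F F-1->F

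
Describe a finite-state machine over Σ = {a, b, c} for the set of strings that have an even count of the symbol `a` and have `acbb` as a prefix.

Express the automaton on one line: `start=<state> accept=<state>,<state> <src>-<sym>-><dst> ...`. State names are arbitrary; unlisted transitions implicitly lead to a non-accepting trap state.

Build one automaton per condition and run them in lockstep. The first has 2 states tracking the count of `a`s modulo 2; the second has 6 states tracking whether the input so far still matches the prefix `acbb`. A product state is a pair (one from each), accepting exactly when both do. Minimizing collapses redundant product states.
        a   b   c  
>  q0   q1  q2  q2 
   q1   q2  q2  q3 
   q2   q2  q2  q2 
   q3   q2  q4  q2 
   q4   q2  q5  q2 
   q5   q6  q5  q5 
 * q6   q5  q6  q6 
(> = start, * = accepting)

start=q0 accept=q6 q0-a->q1 q0-b->q2 q0-c->q2 q1-a->q2 q1-b->q2 q1-c->q3 q2-a->q2 q2-b->q2 q2-c->q2 q3-a->q2 q3-b->q4 q3-c->q2 q4-a->q2 q4-b->q5 q4-c->q2 q5-a->q6 q5-b->q5 q5-c->q5 q6-a->q5 q6-b->q6 q6-c->q6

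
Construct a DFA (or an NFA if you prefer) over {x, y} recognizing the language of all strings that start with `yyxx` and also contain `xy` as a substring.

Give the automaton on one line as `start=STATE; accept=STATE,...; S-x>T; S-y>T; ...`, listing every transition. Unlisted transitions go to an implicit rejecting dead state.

Run two small machines in parallel and take their product. The first has 6 states tracking whether the input so far still matches the prefix `yyxx`; the second has 3 states tracking whether and how much of `xy` has been seen. A product state is a pair (one from each), accepting exactly when both do. After merging equivalent states the machine shrinks.
7 states suffice.
        x   y  
>  S0   S1  S2 
   S1   S1  S1 
   S2   S1  S3 
   S3   S4  S1 
   S4   S5  S1 
   S5   S5  S6 
 * S6   S6  S6 
(> = start, * = accepting)

start=S0; accept=S6; S0-x>S1; S0-y>S2; S1-x>S1; S1-y>S1; S2-x>S1; S2-y>S3; S3-x>S4; S3-y>S1; S4-x>S5; S4-y>S1; S5-x>S5; S5-y>S6; S6-x>S6; S6-y>S6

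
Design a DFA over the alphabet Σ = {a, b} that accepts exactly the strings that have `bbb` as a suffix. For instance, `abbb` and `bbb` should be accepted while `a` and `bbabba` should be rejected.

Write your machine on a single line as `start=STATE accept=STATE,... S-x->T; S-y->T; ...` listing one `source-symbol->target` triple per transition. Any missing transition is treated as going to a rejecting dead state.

start=s0; accept=s3; s0-a->s0; s0-b->s1; s1-a->s0; s1-b->s2; s2-a->s0; s2-b->s3; s3-a->s0; s3-b->s3

Remember how much of `bbb` the current input suffix matches. State s0 means no match yet; s1 means the last symbol is `b`; s2 means the last 2 symbols are `bb`; s3 means the last 3 symbols are `bbb`. Only s3 accepts. On a mismatch, fall back to the longest proper suffix that is still a prefix of `bbb`.
With 4 states:
        a   b  
>  s0   s0  s1 
   s1   s0  s2 
   s2   s0  s3 
 * s3   s0  s3 
(> = start, * = accepting)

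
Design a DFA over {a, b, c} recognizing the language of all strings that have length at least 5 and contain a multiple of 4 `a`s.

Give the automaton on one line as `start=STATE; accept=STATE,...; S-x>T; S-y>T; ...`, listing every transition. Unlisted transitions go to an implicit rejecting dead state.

start=S0; accept=S15,S20; S0-a>S1; S0-b>S2; S0-c>S2; S1-a>S3; S1-b>S4; S1-c>S4; S2-a>S4; S2-b>S5; S2-c>S5; S3-a>S6; S3-b>S7; S3-c>S7; S4-a>S7; S4-b>S8; S4-c>S8; S5-a>S8; S5-b>S9; S5-c>S9; S6-a>S10; S6-b>S11; S6-c>S11; S7-a>S11; S7-b>S12; S7-c>S12; S8-a>S12; S8-b>S13; S8-c>S13; S9-a>S13; S9-b>S10; S9-c>S10; S10-a>S14; S10-b>S15; S10-c>S15; S11-a>S15; S11-b>S16; S11-c>S16; S12-a>S16; S12-b>S17; S12-c>S17; S13-a>S17; S13-b>S14; S13-c>S14; S14-a>S18; S14-b>S19; S14-c>S19; S15-a>S19; S15-b>S20; S15-c>S20; S16-a>S20; S16-b>S21; S16-c>S21; S17-a>S21; S17-b>S18; S17-c>S18; S18-a>S21; S18-b>S18; S18-c>S18; S19-a>S18; S19-b>S19; S19-c>S19; S20-a>S19; S20-b>S20; S20-c>S20; S21-a>S20; S21-b>S21; S21-c>S21

Build one automaton per condition and run them in lockstep. One (7 states) tracks the input length, saturating at 6; the other (4 states) tracks the count of `a`s modulo 4. Each combined state is a pair, one component from each; accept when both components accept.
A 22-state machine:
          a    b    c  
>  S0     S1   S2   S2 
   S1     S3   S4   S4 
   S2     S4   S5   S5 
   S3     S6   S7   S7 
   S4     S7   S8   S8 
   S5     S8   S9   S9 
   S6    S10  S11  S11 
   S7    S11  S12  S12 
   S8    S12  S13  S13 
   S9    S13  S10  S10 
   S10   S14  S15  S15 
   S11   S15  S16  S16 
   S12   S16  S17  S17 
   S13   S17  S14  S14 
   S14   S18  S19  S19 
 * S15   S19  S20  S20 
   S16   S20  S21  S21 
   S17   S21  S18  S18 
   S18   S21  S18  S18 
   S19   S18  S19  S19 
 * S20   S19  S20  S20 
   S21   S20  S21  S21 
(> = start, * = accepting)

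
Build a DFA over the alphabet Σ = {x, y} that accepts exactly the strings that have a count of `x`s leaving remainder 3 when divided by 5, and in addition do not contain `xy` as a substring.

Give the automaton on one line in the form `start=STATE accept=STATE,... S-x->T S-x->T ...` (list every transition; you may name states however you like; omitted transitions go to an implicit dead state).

Run two small machines in parallel and take their product. The first has 5 states tracking the count of `x`s modulo 5; the second has 3 states tracking partial matches of the forbidden pattern `xy`. A product state is a pair (one from each), accepting exactly when both do.
An 11-state machine:
       x  y 
>  A   B  A 
   B   C  D 
   C   E  F 
   D   F  D 
 * E   G  H 
   F   H  F 
   G   I  J 
   H   J  H 
   I   B  K 
   J   K  J 
   K   D  K 
(> = start, * = accepting)

start=A accept=E A-x->B A-y->A B-x->C B-y->D C-x->E C-y->F D-x->F D-y->D E-x->G E-y->H F-x->H F-y->F G-x->I G-y->J H-x->J H-y->H I-x->B I-y->K J-x->K J-y->J K-x->D K-y->K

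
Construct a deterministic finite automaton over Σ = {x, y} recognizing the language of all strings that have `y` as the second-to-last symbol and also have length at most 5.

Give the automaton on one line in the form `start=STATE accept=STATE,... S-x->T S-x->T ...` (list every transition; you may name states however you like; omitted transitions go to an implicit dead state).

start=q0 accept=q5,q6,q9,q10,q13,q14,q17,q18 q0-x->q1 q0-y->q2 q1-x->q3 q1-y->q4 q2-x->q5 q2-y->q6 q3-x->q7 q3-y->q8 q4-x->q9 q4-y->q10 q5-x->q7 q5-y->q8 q6-x->q9 q6-y->q10 q7-x->q11 q7-y->q12 q8-x->q13 q8-y->q14 q9-x->q11 q9-y->q12 q10-x->q13 q10-y->q14 q11-x->q15 q11-y->q16 q12-x->q17 q12-y->q18 q13-x->q15 q13-y->q16 q14-x->q17 q14-y->q18 q15-x->q19 q15-y->q20 q16-x->q21 q16-y->q22 q17-x->q19 q17-y->q20 q18-x->q21 q18-y->q22 q19-x->q19 q19-y->q20 q20-x->q21 q20-y->q22 q21-x->q19 q21-y->q20 q22-x->q21 q22-y->q22

Build one automaton per condition and run them in lockstep. The first has 7 states tracking the last 2 symbols read; the second has 7 states tracking the input length, saturating at 6. A product state is a pair (one from each), accepting exactly when both do.
With 23 states:
          x    y  
>  q0     q1   q2 
   q1     q3   q4 
   q2     q5   q6 
   q3     q7   q8 
   q4     q9  q10 
 * q5     q7   q8 
 * q6     q9  q10 
   q7    q11  q12 
   q8    q13  q14 
 * q9    q11  q12 
 * q10   q13  q14 
   q11   q15  q16 
   q12   q17  q18 
 * q13   q15  q16 
 * q14   q17  q18 
   q15   q19  q20 
   q16   q21  q22 
 * q17   q19  q20 
 * q18   q21  q22 
   q19   q19  q20 
   q20   q21  q22 
   q21   q19  q20 
   q22   q21  q22 
(> = start, * = accepting)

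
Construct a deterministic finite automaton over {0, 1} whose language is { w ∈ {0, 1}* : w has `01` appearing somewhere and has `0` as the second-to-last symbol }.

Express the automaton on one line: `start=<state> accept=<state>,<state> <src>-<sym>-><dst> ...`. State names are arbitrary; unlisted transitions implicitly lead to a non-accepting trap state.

start=S0 accept=S2,S5 S0-0->S1 S0-1->S0 S1-0->S1 S1-1->S2 S2-0->S3 S2-1->S4 S3-0->S5 S3-1->S2 S4-0->S3 S4-1->S4 S5-0->S5 S5-1->S2

Build one automaton per condition and run them in lockstep. One (3 states) tracks whether and how much of `01` has been seen; the other (7 states) tracks the last 2 symbols read. Each combined state is a pair, one component from each; accept when both components accept. Minimizing collapses redundant product states.
With 6 states:
        0   1  
>  S0   S1  S0 
   S1   S1  S2 
 * S2   S3  S4 
   S3   S5  S2 
   S4   S3  S4 
 * S5   S5  S2 
(> = start, * = accepting)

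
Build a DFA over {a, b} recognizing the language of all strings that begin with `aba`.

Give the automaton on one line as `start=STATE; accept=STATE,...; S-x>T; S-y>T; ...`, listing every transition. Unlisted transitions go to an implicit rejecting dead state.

Check the first 3 symbols one by one: s0 through s2 record how many have matched `aba` so far; any wrong symbol goes to the dead state s4. After all 3 match we enter the accepting sink s3.
5 states suffice.
        a   b  
>  s0   s1  s4 
   s1   s4  s2 
   s2   s3  s4 
 * s3   s3  s3 
   s4   s4  s4 
(> = start, * = accepting)

start=s0; accept=s3; s0-a>s1; s0-b>s4; s1-a>s4; s1-b>s2; s2-a>s3; s2-b>s4; s3-a>s3; s3-b>s3; s4-a>s4; s4-b>s4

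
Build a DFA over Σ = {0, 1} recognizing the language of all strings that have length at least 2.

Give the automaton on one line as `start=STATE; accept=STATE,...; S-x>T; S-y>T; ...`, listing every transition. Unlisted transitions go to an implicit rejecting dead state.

start=A; accept=C,D; A-0>B; A-1>B; B-0>C; B-1>C; C-0>D; C-1>D; D-0>D; D-1>D

We only need to distinguish lengths 0, 1, …, 2, and '>2'. Chain A → B → C → D on every symbol, with D looping. Accepting states: {C, D}.
A 4-state machine:
       0  1 
>  A   B  B 
   B   C  C 
 * C   D  D 
 * D   D  D 
(> = start, * = accepting)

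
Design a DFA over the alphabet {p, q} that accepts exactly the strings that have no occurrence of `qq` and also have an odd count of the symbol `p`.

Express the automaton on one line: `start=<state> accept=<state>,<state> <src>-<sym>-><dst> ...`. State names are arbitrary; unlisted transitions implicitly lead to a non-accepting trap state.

Run two small machines in parallel and take their product. The first has 3 states tracking partial matches of the forbidden pattern `qq`; the second has 2 states tracking the count of `p`s modulo 2. A product state is a pair (one from each), accepting exactly when both do. Equivalent product states are then merged.
5 states suffice.
        p   q  
>  S0   S1  S2 
 * S1   S0  S3 
   S2   S1  S4 
 * S3   S0  S4 
   S4   S4  S4 
(> = start, * = accepting)

start=S0 accept=S1,S3 S0-p->S1 S0-q->S2 S1-p->S0 S1-q->S3 S2-p->S1 S2-q->S4 S3-p->S0 S3-q->S4 S4-p->S4 S4-q->S4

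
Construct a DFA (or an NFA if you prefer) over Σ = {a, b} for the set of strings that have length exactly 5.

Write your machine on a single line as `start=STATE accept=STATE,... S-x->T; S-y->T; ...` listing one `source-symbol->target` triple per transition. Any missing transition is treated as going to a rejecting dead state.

start=q0; accept=q5; q0-a->q1; q0-b->q1; q1-a->q2; q1-b->q2; q2-a->q3; q2-b->q3; q3-a->q4; q3-b->q4; q4-a->q5; q4-b->q5; q5-a->q6; q5-b->q6; q6-a->q6; q6-b->q6

We only need to distinguish lengths 0, 1, …, 5, and '>5'. Chain q0 → q1 → q2 → q3 → q4 → q5 → q6 on every symbol, with q6 looping. Accepting states: {q5}.
With 7 states:
        a   b  
>  q0   q1  q1 
   q1   q2  q2 
   q2   q3  q3 
   q3   q4  q4 
   q4   q5  q5 
 * q5   q6  q6 
   q6   q6  q6 
(> = start, * = accepting)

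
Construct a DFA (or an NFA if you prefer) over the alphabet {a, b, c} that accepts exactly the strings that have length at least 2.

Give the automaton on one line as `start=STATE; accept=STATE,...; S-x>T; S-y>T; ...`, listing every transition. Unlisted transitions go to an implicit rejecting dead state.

Count input length up to 3: every symbol moves from S0 toward S3, which means 'more than 2' and absorbs. Accept from {S2, S3}.
A 4-state machine:
        a   b   c  
>  S0   S1  S1  S1 
   S1   S2  S2  S2 
 * S2   S3  S3  S3 
 * S3   S3  S3  S3 
(> = start, * = accepting)

start=S0; accept=S2,S3; S0-a>S1; S0-b>S1; S0-c>S1; S1-a>S2; S1-b>S2; S1-c>S2; S2-a>S3; S2-b>S3; S2-c>S3; S3-a>S3; S3-b>S3; S3-c>S3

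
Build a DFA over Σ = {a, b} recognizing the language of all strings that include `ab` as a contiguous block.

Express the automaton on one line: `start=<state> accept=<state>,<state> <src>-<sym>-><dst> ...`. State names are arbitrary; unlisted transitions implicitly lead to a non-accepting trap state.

Track how much of `ab` has been matched so far: state q0 is no progress, q2 is the absorbing accept state reached once `ab` has occurred. Intermediate states record partial matches; on a mismatch, fall back to the longest reusable overlap.
        a   b  
>  q0   q1  q0 
   q1   q1  q2 
 * q2   q2  q2 
(> = start, * = accepting)

start=q0 accept=q2 q0-a->q1 q0-b->q0 q1-a->q1 q1-b->q2 q2-a->q2 q2-b->q2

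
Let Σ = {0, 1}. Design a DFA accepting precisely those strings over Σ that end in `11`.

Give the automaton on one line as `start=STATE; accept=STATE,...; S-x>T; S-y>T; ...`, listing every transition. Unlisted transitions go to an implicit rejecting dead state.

start=A; accept=C; A-0>A; A-1>B; B-0>A; B-1>C; C-0>A; C-1>C

Remember how much of `11` the current input suffix matches. State A means no match yet; B means the last symbol is `1`; C means the last 2 symbols are `11`. Only C accepts. On a mismatch, fall back to the longest proper suffix that is still a prefix of `11`.
With 3 states:
       0  1 
>  A   A  B 
   B   A  C 
 * C   A  C 
(> = start, * = accepting)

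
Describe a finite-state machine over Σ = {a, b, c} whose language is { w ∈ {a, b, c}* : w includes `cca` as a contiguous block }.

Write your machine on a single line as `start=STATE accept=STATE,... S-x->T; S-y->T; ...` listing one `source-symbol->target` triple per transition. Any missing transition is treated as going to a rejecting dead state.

start=q0; accept=q3; q0-a->q0; q0-b->q0; q0-c->q1; q1-a->q0; q1-b->q0; q1-c->q2; q2-a->q3; q2-b->q0; q2-c->q2; q3-a->q3; q3-b->q3; q3-c->q3

Track how much of `cca` has been matched so far: state q0 is no progress, q3 is the absorbing accept state reached once `cca` has occurred. Intermediate states record partial matches; on a mismatch, fall back to the longest reusable overlap.
With 4 states:
        a   b   c  
>  q0   q0  q0  q1 
   q1   q0  q0  q2 
   q2   q3  q0  q2 
 * q3   q3  q3  q3 
(> = start, * = accepting)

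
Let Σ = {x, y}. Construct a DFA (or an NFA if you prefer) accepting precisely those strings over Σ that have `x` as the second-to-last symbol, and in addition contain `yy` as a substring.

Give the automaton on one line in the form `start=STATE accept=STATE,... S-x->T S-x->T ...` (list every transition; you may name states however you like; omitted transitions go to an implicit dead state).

start=S0 accept=S4,S5 S0-x->S0 S0-y->S1 S1-x->S0 S1-y->S2 S2-x->S3 S2-y->S2 S3-x->S4 S3-y->S5 S4-x->S4 S4-y->S5 S5-x->S3 S5-y->S2

Build one automaton per condition and run them in lockstep. One (7 states) tracks the last 2 symbols read; the other (3 states) tracks whether and how much of `yy` has been seen. Each combined state is a pair, one component from each; accept when both components accept. Equivalent product states are then merged.
With 6 states:
        x   y  
>  S0   S0  S1 
   S1   S0  S2 
   S2   S3  S2 
   S3   S4  S5 
 * S4   S4  S5 
 * S5   S3  S2 
(> = start, * = accepting)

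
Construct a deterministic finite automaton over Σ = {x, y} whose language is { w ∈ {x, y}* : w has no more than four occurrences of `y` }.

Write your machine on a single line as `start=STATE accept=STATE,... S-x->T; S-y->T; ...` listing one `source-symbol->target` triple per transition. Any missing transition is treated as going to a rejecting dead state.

start=A; accept=A,B,C,D,E; A-x->A; A-y->B; B-x->B; B-y->C; C-x->C; C-y->D; D-x->D; D-y->E; E-x->E; E-y->F; F-x->F; F-y->F

Count `y`s, saturating at 5: states A through E mean 0 through 4 `y`s seen; F means more than 4. Each `y` increments (capped at F); other symbols loop. Accept from {A, B, C, D, E}.
       x  y 
>* A   A  B 
 * B   B  C 
 * C   C  D 
 * D   D  E 
 * E   E  F 
   F   F  F 
(> = start, * = accepting)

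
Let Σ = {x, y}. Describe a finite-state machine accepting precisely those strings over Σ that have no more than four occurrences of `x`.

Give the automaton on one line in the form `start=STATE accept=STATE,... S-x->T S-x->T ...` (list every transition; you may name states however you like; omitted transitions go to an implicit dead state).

Only the number of `x`s matters, and only up to 5. Make a chain S0 → S1 → S2 → S3 → S4 → S5 advanced by each `x` (with S5 absorbing); every other symbol self-loops. The accepting set is {S0, S1, S2, S3, S4}.
With 6 states:
        x   y  
>* S0   S1  S0 
 * S1   S2  S1 
 * S2   S3  S2 
 * S3   S4  S3 
 * S4   S5  S4 
   S5   S5  S5 
(> = start, * = accepting)

start=S0 accept=S0,S1,S2,S3,S4 S0-x->S1 S0-y->S0 S1-x->S2 S1-y->S1 S2-x->S3 S2-y->S2 S3-x->S4 S3-y->S3 S4-x->S5 S4-y->S4 S5-x->S5 S5-y->S5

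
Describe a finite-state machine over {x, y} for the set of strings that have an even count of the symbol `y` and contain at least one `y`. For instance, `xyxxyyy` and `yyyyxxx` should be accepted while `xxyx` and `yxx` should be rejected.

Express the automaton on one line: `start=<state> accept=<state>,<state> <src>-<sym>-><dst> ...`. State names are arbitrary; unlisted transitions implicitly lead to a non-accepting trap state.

Build one automaton per condition and run them in lockstep. One (2 states) tracks the count of `y`s modulo 2; the other (3 states) tracks the count of `y`s, saturating at 2. Each combined state is a pair, one component from each; accept when both components accept. Minimizing collapses redundant product states.
With 3 states:
        x   y  
>  q0   q0  q1 
   q1   q1  q2 
 * q2   q2  q1 
(> = start, * = accepting)

start=q0 accept=q2 q0-x->q0 q0-y->q1 q1-x->q1 q1-y->q2 q2-x->q2 q2-y->q1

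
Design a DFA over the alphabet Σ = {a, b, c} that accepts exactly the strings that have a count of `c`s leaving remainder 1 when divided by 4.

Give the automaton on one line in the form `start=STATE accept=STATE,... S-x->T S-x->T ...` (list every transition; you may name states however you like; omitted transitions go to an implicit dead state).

start=s0 accept=s1 s0-a->s0 s0-b->s0 s0-c->s1 s1-a->s1 s1-b->s1 s1-c->s2 s2-a->s2 s2-b->s2 s2-c->s3 s3-a->s3 s3-b->s3 s3-c->s0

The only thing that matters is how many `c`s have appeared, reduced mod 4. Use one state per residue: s0 for 0, …, s3 for 3. Reading `c` moves to the next residue; anything else stays put. s1 is accepting.
        a   b   c  
>  s0   s0  s0  s1 
 * s1   s1  s1  s2 
   s2   s2  s2  s3 
   s3   s3  s3  s0 
(> = start, * = accepting)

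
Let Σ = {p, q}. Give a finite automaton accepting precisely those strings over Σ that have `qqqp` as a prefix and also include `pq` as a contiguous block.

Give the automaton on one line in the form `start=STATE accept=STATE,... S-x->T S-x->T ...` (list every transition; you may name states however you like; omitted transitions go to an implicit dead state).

start=A accept=G A-p->B A-q->C B-p->B B-q->B C-p->B C-q->D D-p->B D-q->E E-p->F E-q->B F-p->F F-q->G G-p->G G-q->G

Handle the two conditions separately and then intersect. One (6 states) tracks whether the input so far still matches the prefix `qqqp`; the other (3 states) tracks whether and how much of `pq` has been seen. Each combined state is a pair, one component from each; accept when both components accept. Equivalent product states are then merged.
7 states suffice.
       p  q 
>  A   B  C 
   B   B  B 
   C   B  D 
   D   B  E 
   E   F  B 
   F   F  G 
 * G   G  G 
(> = start, * = accepting)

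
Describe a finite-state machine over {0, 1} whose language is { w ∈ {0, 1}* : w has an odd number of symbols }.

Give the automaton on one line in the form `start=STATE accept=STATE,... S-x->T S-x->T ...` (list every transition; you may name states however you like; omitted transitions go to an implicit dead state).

Only the length mod 2 matters, so use a 2-cycle: from any state, every input symbol moves to the next state, wrapping q1 back to q0. Mark q1 accepting.
2 states suffice.
        0   1  
>  q0   q1  q1 
 * q1   q0  q0 
(> = start, * = accepting)

start=q0 accept=q1 q0-0->q1 q0-1->q1 q1-0->q0 q1-1->q0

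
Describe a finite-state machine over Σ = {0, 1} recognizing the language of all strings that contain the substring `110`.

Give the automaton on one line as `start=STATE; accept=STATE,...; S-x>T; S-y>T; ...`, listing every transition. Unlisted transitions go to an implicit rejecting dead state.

start=s0; accept=s3; s0-0>s0; s0-1>s1; s1-0>s0; s1-1>s2; s2-0>s3; s2-1>s2; s3-0>s3; s3-1>s3

States s0..s2 record the length of the longest prefix of `110` that matches the current input suffix. Reaching s3 means `110` has been seen, and we stay there forever. Accept from s3.
With 4 states:
        0   1  
>  s0   s0  s1 
   s1   s0  s2 
   s2   s3  s2 
 * s3   s3  s3 
(> = start, * = accepting)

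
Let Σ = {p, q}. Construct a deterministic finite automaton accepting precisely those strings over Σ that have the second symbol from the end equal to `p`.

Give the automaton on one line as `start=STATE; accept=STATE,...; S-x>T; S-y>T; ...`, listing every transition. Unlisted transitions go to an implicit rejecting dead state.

A DFA must remember the last 2 symbols (since which symbol is second-to-last isn't known until the input ends). Use one state per possible window of the last ≤2 symbols; accept from those whose window starts with `p`.
With 7 states:
        p   q  
>  S0   S1  S2 
   S1   S3  S4 
   S2   S5  S6 
 * S3   S3  S4 
 * S4   S5  S6 
   S5   S3  S4 
   S6   S5  S6 
(> = start, * = accepting)

start=S0; accept=S3,S4; S0-p>S1; S0-q>S2; S1-p>S3; S1-q>S4; S2-p>S5; S2-q>S6; S3-p>S3; S3-q>S4; S4-p>S5; S4-q>S6; S5-p>S3; S5-q>S4; S6-p>S5; S6-q>S6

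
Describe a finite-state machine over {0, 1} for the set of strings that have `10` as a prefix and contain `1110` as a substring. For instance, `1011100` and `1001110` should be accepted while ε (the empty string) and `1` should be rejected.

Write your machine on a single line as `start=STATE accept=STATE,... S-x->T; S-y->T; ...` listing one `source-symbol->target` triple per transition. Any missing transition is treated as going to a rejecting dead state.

start=q0; accept=q7; q0-0->q1; q0-1->q2; q1-0->q1; q1-1->q1; q2-0->q3; q2-1->q1; q3-0->q3; q3-1->q4; q4-0->q3; q4-1->q5; q5-0->q3; q5-1->q6; q6-0->q7; q6-1->q6; q7-0->q7; q7-1->q7

Run two small machines in parallel and take their product. The first has 4 states tracking whether the input so far still matches the prefix `10`; the second has 5 states tracking whether and how much of `1110` has been seen. A product state is a pair (one from each), accepting exactly when both do. Minimizing collapses redundant product states.
With 8 states:
        0   1  
>  q0   q1  q2 
   q1   q1  q1 
   q2   q3  q1 
   q3   q3  q4 
   q4   q3  q5 
   q5   q3  q6 
   q6   q7  q6 
 * q7   q7  q7 
(> = start, * = accepting)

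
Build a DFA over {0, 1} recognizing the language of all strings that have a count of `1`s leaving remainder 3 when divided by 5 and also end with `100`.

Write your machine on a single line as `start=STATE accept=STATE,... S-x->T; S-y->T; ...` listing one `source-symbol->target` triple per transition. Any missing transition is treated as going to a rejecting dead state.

start=s0; accept=s12; s0-0->s0; s0-1->s1; s1-0->s2; s1-1->s3; s2-0->s4; s2-1->s3; s3-0->s5; s3-1->s6; s4-0->s7; s4-1->s3; s5-0->s8; s5-1->s6; s6-0->s9; s6-1->s10; s7-0->s7; s7-1->s3; s8-0->s11; s8-1->s6; s9-0->s12; s9-1->s10; s10-0->s13; s10-1->s14; s11-0->s11; s11-1->s6; s12-0->s15; s12-1->s10; s13-0->s16; s13-1->s14; s14-0->s17; s14-1->s1; s15-0->s15; s15-1->s10; s16-0->s18; s16-1->s14; s17-0->s19; s17-1->s1; s18-0->s18; s18-1->s14; s19-0->s0; s19-1->s1

Run two small machines in parallel and take their product. One (5 states) tracks the count of `1`s modulo 5; the other (4 states) tracks how much of the suffix `100` has currently been matched. Each combined state is a pair, one component from each; accept when both components accept.
          0    1  
>  s0     s0   s1 
   s1     s2   s3 
   s2     s4   s3 
   s3     s5   s6 
   s4     s7   s3 
   s5     s8   s6 
   s6     s9  s10 
   s7     s7   s3 
   s8    s11   s6 
   s9    s12  s10 
   s10   s13  s14 
   s11   s11   s6 
 * s12   s15  s10 
   s13   s16  s14 
   s14   s17   s1 
   s15   s15  s10 
   s16   s18  s14 
   s17   s19   s1 
   s18   s18  s14 
   s19    s0   s1 
(> = start, * = accepting)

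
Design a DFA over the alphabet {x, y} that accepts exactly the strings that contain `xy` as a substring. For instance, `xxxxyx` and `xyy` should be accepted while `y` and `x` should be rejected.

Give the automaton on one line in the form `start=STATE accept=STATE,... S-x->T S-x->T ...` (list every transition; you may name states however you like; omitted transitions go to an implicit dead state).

Track how much of `xy` has been matched so far: state q0 is no progress, q2 is the absorbing accept state reached once `xy` has occurred. Intermediate states record partial matches; on a mismatch, fall back to the longest reusable overlap.
With 3 states:
        x   y  
>  q0   q1  q0 
   q1   q1  q2 
 * q2   q2  q2 
(> = start, * = accepting)

start=q0 accept=q2 q0-x->q1 q0-y->q0 q1-x->q1 q1-y->q2 q2-x->q2 q2-y->q2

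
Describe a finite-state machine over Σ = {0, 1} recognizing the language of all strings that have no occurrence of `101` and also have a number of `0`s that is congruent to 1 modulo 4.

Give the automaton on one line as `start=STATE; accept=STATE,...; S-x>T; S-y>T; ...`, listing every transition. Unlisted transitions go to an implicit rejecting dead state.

start=q0; accept=q1,q4,q5; q0-0>q1; q0-1>q2; q1-0>q3; q1-1>q4; q2-0>q5; q2-1>q2; q3-0>q6; q3-1>q7; q4-0>q8; q4-1>q4; q5-0>q3; q5-1>q9; q6-0>q0; q6-1>q10; q7-0>q11; q7-1>q7; q8-0>q6; q8-1>q9; q9-0>q9; q9-1>q9; q10-0>q12; q10-1>q10; q11-0>q0; q11-1>q9; q12-0>q1; q12-1>q9

Build one automaton per condition and run them in lockstep. The first has 4 states tracking partial matches of the forbidden pattern `101`; the second has 4 states tracking the count of `0`s modulo 4. A product state is a pair (one from each), accepting exactly when both do. Equivalent product states are then merged.
          0    1  
>  q0     q1   q2 
 * q1     q3   q4 
   q2     q5   q2 
   q3     q6   q7 
 * q4     q8   q4 
 * q5     q3   q9 
   q6     q0  q10 
   q7    q11   q7 
   q8     q6   q9 
   q9     q9   q9 
   q10   q12  q10 
   q11    q0   q9 
   q12    q1   q9 
(> = start, * = accepting)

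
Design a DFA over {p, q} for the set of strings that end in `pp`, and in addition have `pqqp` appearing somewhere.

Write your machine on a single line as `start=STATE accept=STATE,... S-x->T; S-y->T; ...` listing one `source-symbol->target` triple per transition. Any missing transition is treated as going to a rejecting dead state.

start=s0; accept=s6; s0-p->s1; s0-q->s0; s1-p->s2; s1-q->s3; s2-p->s2; s2-q->s3; s3-p->s1; s3-q->s4; s4-p->s5; s4-q->s0; s5-p->s6; s5-q->s7; s6-p->s6; s6-q->s7; s7-p->s5; s7-q->s7

Build one automaton per condition and run them in lockstep. One (3 states) tracks how much of the suffix `pp` has currently been matched; the other (5 states) tracks whether and how much of `pqqp` has been seen. Each combined state is a pair, one component from each; accept when both components accept.
An 8-state machine:
        p   q  
>  s0   s1  s0 
   s1   s2  s3 
   s2   s2  s3 
   s3   s1  s4 
   s4   s5  s0 
   s5   s6  s7 
 * s6   s6  s7 
   s7   s5  s7 
(> = start, * = accepting)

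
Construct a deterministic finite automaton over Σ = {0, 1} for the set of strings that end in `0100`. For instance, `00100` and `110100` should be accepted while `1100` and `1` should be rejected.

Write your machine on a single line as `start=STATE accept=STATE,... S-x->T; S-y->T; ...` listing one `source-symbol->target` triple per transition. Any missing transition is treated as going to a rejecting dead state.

start=A; accept=E; A-0->B; A-1->A; B-0->B; B-1->C; C-0->D; C-1->A; D-0->E; D-1->C; E-0->B; E-1->C

Let each state record the length of the longest suffix of the input read so far that is also a prefix of `0100`. B means the last symbol is `0`; C means the last 2 symbols are `01`; D means the last 3 symbols are `010`; E means the last 4 symbols are `0100`. Accept only at E, where the string currently ends in `0100`.
A 5-state machine:
       0  1 
>  A   B  A 
   B   B  C 
   C   D  A 
   D   E  C 
 * E   B  C 
(> = start, * = accepting)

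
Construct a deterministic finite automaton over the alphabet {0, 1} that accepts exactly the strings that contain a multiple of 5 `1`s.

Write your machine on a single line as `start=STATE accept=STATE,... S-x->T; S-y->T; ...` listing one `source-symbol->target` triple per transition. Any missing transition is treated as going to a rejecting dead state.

start=s0; accept=s0; s0-0->s0; s0-1->s1; s1-0->s1; s1-1->s2; s2-0->s2; s2-1->s3; s3-0->s3; s3-1->s4; s4-0->s4; s4-1->s0

Keep the running count of `1`s modulo 5: each `1` advances along the cycle s0 → s1 → s2 → s3 → s4 → s0 while other symbols loop. Accept at s0.
With 5 states:
        0   1  
>* s0   s0  s1 
   s1   s1  s2 
   s2   s2  s3 
   s3   s3  s4 
   s4   s4  s0 
(> = start, * = accepting)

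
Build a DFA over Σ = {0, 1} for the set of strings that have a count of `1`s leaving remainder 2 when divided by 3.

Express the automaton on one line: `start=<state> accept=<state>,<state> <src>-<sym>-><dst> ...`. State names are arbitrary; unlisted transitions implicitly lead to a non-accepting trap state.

Keep the running count of `1`s modulo 3: each `1` advances along the cycle A → B → C → A while other symbols loop. Accept at C.
       0  1 
>  A   A  B 
   B   B  C 
 * C   C  A 
(> = start, * = accepting)

start=A accept=C A-0->A A-1->B B-0->B B-1->C C-0->C C-1->A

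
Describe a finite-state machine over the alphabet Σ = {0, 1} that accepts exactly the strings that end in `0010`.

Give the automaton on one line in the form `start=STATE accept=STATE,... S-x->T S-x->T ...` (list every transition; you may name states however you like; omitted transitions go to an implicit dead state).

start=q0 accept=q4 q0-0->q1 q0-1->q0 q1-0->q2 q1-1->q0 q2-0->q2 q2-1->q3 q3-0->q4 q3-1->q0 q4-0->q2 q4-1->q0

Let each state record the length of the longest suffix of the input read so far that is also a prefix of `0010`. q1 means the last symbol is `0`; q2 means the last 2 symbols are `00`; q3 means the last 3 symbols are `001`; q4 means the last 4 symbols are `0010`. Accept only at q4, where the string currently ends in `0010`.
        0   1  
>  q0   q1  q0 
   q1   q2  q0 
   q2   q2  q3 
   q3   q4  q0 
 * q4   q2  q0 
(> = start, * = accepting)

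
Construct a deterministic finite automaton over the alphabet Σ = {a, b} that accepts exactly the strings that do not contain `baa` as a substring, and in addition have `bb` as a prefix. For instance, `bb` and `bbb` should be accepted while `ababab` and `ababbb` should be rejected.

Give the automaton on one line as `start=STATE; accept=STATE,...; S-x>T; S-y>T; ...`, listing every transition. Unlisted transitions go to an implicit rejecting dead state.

Handle the two conditions separately and then intersect. The first has 4 states tracking partial matches of the forbidden pattern `baa`; the second has 4 states tracking whether the input so far still matches the prefix `bb`. A product state is a pair (one from each), accepting exactly when both do.
        a   b  
>  q0   q1  q2 
   q1   q1  q3 
   q2   q4  q5 
   q3   q4  q3 
   q4   q6  q3 
 * q5   q7  q5 
   q6   q6  q6 
 * q7   q8  q5 
   q8   q8  q8 
(> = start, * = accepting)

start=q0; accept=q5,q7; q0-a>q1; q0-b>q2; q1-a>q1; q1-b>q3; q2-a>q4; q2-b>q5; q3-a>q4; q3-b>q3; q4-a>q6; q4-b>q3; q5-a>q7; q5-b>q5; q6-a>q6; q6-b>q6; q7-a>q8; q7-b>q5; q8-a>q8; q8-b>q8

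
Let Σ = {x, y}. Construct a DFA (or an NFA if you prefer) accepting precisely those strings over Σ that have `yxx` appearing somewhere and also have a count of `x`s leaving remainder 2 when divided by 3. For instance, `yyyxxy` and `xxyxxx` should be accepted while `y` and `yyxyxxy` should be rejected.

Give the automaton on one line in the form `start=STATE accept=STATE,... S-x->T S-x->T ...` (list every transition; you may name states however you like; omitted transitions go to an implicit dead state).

start=q0 accept=q8 q0-x->q1 q0-y->q2 q1-x->q3 q1-y->q4 q2-x->q5 q2-y->q2 q3-x->q0 q3-y->q6 q4-x->q7 q4-y->q4 q5-x->q8 q5-y->q4 q6-x->q9 q6-y->q6 q7-x->q10 q7-y->q6 q8-x->q10 q8-y->q8 q9-x->q11 q9-y->q2 q10-x->q11 q10-y->q10 q11-x->q8 q11-y->q11

Build one automaton per condition and run them in lockstep. The first has 4 states tracking whether and how much of `yxx` has been seen; the second has 3 states tracking the count of `x`s modulo 3. A product state is a pair (one from each), accepting exactly when both do.
With 12 states:
          x    y  
>  q0     q1   q2 
   q1     q3   q4 
   q2     q5   q2 
   q3     q0   q6 
   q4     q7   q4 
   q5     q8   q4 
   q6     q9   q6 
   q7    q10   q6 
 * q8    q10   q8 
   q9    q11   q2 
   q10   q11  q10 
   q11    q8  q11 
(> = start, * = accepting)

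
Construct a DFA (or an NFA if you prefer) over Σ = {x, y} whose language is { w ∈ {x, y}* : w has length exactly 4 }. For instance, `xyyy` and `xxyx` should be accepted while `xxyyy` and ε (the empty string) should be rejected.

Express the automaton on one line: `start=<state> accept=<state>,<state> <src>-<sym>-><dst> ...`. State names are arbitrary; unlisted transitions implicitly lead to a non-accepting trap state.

Count input length up to 5: every symbol moves from q0 toward q5, which means 'more than 4' and absorbs. Accept from {q4}.
A 6-state machine:
        x   y  
>  q0   q1  q1 
   q1   q2  q2 
   q2   q3  q3 
   q3   q4  q4 
 * q4   q5  q5 
   q5   q5  q5 
(> = start, * = accepting)

start=q0 accept=q4 q0-x->q1 q0-y->q1 q1-x->q2 q1-y->q2 q2-x->q3 q2-y->q3 q3-x->q4 q3-y->q4 q4-x->q5 q4-y->q5 q5-x->q5 q5-y->q5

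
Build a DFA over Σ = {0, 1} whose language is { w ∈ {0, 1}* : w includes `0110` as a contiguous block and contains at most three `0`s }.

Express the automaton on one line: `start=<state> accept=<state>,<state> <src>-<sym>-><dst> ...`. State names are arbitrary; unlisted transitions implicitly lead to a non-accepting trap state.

Build one automaton per condition and run them in lockstep. The first has 5 states tracking whether and how much of `0110` has been seen; the second has 5 states tracking the count of `0`s, saturating at 4. A product state is a pair (one from each), accepting exactly when both do. Minimizing collapses redundant product states.
An 11-state machine:
          0    1  
>  q0     q1   q0 
   q1     q2   q3 
   q2     q4   q5 
   q3     q2   q6 
   q4     q4   q4 
   q5     q4   q7 
   q6     q8   q9 
   q7    q10   q4 
 * q8    q10   q8 
   q9     q2   q9 
 * q10    q4  q10 
(> = start, * = accepting)

start=q0 accept=q8,q10 q0-0->q1 q0-1->q0 q1-0->q2 q1-1->q3 q2-0->q4 q2-1->q5 q3-0->q2 q3-1->q6 q4-0->q4 q4-1->q4 q5-0->q4 q5-1->q7 q6-0->q8 q6-1->q9 q7-0->q10 q7-1->q4 q8-0->q10 q8-1->q8 q9-0->q2 q9-1->q9 q10-0->q4 q10-1->q10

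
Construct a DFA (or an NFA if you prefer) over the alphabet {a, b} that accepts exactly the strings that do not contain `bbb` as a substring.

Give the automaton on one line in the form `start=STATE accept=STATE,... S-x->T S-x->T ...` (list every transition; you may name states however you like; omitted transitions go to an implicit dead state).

start=q0 accept=q0,q1,q2 q0-a->q0 q0-b->q1 q1-a->q0 q1-b->q2 q2-a->q0 q2-b->q3 q3-a->q3 q3-b->q3

This is the complement of 'contains `bbb`'. Use the same substring-matching states — q0 through q3 holding how much of `bbb` has just been matched — but flip the accepting set: everything except the trap q3 accepts.
4 states suffice.
        a   b  
>* q0   q0  q1 
 * q1   q0  q2 
 * q2   q0  q3 
   q3   q3  q3 
(> = start, * = accepting)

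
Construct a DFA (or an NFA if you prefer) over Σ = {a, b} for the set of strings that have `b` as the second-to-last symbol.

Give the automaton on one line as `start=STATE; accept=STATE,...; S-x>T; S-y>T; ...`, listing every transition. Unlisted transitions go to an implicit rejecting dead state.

start=S0; accept=S5,S6; S0-a>S1; S0-b>S2; S1-a>S3; S1-b>S4; S2-a>S5; S2-b>S6; S3-a>S3; S3-b>S4; S4-a>S5; S4-b>S6; S5-a>S3; S5-b>S4; S6-a>S5; S6-b>S6

A DFA must remember the last 2 symbols (since which symbol is second-to-last isn't known until the input ends). Use one state per possible window of the last ≤2 symbols; accept from those whose window starts with `b`.
A 7-state machine:
        a   b  
>  S0   S1  S2 
   S1   S3  S4 
   S2   S5  S6 
   S3   S3  S4 
   S4   S5  S6 
 * S5   S3  S4 
 * S6   S5  S6 
(> = start, * = accepting)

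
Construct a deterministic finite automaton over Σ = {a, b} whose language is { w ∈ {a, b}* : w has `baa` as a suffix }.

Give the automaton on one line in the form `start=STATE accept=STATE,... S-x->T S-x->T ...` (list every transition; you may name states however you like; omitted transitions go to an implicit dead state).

Remember how much of `baa` the current input suffix matches. State S0 means no match yet; S1 means the last symbol is `b`; S2 means the last 2 symbols are `ba`; S3 means the last 3 symbols are `baa`. Only S3 accepts. On a mismatch, fall back to the longest proper suffix that is still a prefix of `baa`.
A 4-state machine:
        a   b  
>  S0   S0  S1 
   S1   S2  S1 
   S2   S3  S1 
 * S3   S0  S1 
(> = start, * = accepting)

start=S0 accept=S3 S0-a->S0 S0-b->S1 S1-a->S2 S1-b->S1 S2-a->S3 S2-b->S1 S3-a->S0 S3-b->S1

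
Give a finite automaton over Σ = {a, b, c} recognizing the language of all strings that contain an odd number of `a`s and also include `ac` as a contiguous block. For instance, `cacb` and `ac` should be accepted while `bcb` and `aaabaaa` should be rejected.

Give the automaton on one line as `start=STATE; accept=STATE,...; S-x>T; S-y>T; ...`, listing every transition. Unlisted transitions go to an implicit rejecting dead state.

Handle the two conditions separately and then intersect. The first has 2 states tracking the count of `a`s modulo 2; the second has 3 states tracking whether and how much of `ac` has been seen. A product state is a pair (one from each), accepting exactly when both do.
6 states suffice.
        a   b   c  
>  S0   S1  S0  S0 
   S1   S2  S3  S4 
   S2   S1  S0  S5 
   S3   S2  S3  S3 
 * S4   S5  S4  S4 
   S5   S4  S5  S5 
(> = start, * = accepting)

start=S0; accept=S4; S0-a>S1; S0-b>S0; S0-c>S0; S1-a>S2; S1-b>S3; S1-c>S4; S2-a>S1; S2-b>S0; S2-c>S5; S3-a>S2; S3-b>S3; S3-c>S3; S4-a>S5; S4-b>S4; S4-c>S4; S5-a>S4; S5-b>S5; S5-c>S5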